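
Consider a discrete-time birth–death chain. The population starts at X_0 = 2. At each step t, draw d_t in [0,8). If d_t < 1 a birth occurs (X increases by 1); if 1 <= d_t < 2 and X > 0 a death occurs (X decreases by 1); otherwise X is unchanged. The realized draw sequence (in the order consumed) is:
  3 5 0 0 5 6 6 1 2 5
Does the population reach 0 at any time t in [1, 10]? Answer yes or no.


t=0: X=2, d=3 → hold, X_1=2
t=1: X=2, d=5 → hold, X_2=2
t=2: X=2, d=0 → birth, X_3=3
t=3: X=3, d=0 → birth, X_4=4
t=4: X=4, d=5 → hold, X_5=4
t=5: X=4, d=6 → hold, X_6=4
t=6: X=4, d=6 → hold, X_7=4
t=7: X=4, d=1 → death, X_8=3
t=8: X=3, d=2 → hold, X_9=3
t=9: X=3, d=5 → hold, X_10=3

no


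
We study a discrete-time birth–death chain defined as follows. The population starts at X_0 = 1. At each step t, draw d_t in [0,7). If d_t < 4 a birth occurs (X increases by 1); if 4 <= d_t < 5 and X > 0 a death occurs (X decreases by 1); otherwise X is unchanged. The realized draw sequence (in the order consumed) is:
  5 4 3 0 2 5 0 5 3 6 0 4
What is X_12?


5

t=0: X=1, d=5 → hold, X_1=1
t=1: X=1, d=4 → death, X_2=0
t=2: X=0, d=3 → birth, X_3=1
t=3: X=1, d=0 → birth, X_4=2
t=4: X=2, d=2 → birth, X_5=3
t=5: X=3, d=5 → hold, X_6=3
t=6: X=3, d=0 → birth, X_7=4
t=7: X=4, d=5 → hold, X_8=4
t=8: X=4, d=3 → birth, X_9=5
t=9: X=5, d=6 → hold, X_10=5
t=10: X=5, d=0 → birth, X_11=6
t=11: X=6, d=4 → death, X_12=5


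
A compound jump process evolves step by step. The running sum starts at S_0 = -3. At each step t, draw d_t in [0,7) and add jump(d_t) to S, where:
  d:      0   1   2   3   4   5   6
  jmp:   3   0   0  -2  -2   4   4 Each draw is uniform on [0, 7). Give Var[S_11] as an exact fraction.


Outcome values over d=0..6: [3, 0, 0, -2, -2, 4, 4]
Σy = 7, Σy² = 49, M = 7
μ = 7/7 = 1,  σ² = 49/7 − (1)² = 6
Independent increments: Var[S_11] = 11·σ² = 11·(6) = 66

66


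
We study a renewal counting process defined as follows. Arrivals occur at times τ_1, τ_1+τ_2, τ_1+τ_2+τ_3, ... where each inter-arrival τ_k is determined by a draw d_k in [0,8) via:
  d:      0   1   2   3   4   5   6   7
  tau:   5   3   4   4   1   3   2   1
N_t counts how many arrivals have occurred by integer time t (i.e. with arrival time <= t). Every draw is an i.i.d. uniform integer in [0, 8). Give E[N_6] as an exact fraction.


Inter-arrival values over d=0..7: [5, 3, 4, 4, 1, 3, 2, 1]
Each d has probability 1/8, so the pmf of τ is: f(1) = 1/4, f(2) = 1/8, f(3) = 1/4, f(4) = 1/4, f(5) = 1/8
Renewal equation for m(n) = E[N_n]: condition on τ_1 = k (if k <= n, one arrival plus a fresh copy on the remaining n−k steps): m(n) = F(n) + Σ_{k<=n} f(k)·m(n−k), where F(n) = P(τ <= n) and m(0) = 0
m(1) = F(1) = 1/4
m(2) = F(2) + f(1)·m(1) = 3/8 + 1/4·1/4 = 7/16
m(3) = F(3) + f(1)·m(2) + f(2)·m(1) = 5/8 + 1/4·7/16 + 1/8·1/4 = 49/64
m(4) = F(4) + f(1)·m(3) + f(2)·m(2) + f(3)·m(1) = 7/8 + 1/4·49/64 + 1/8·7/16 + 1/4·1/4 = 303/256
m(5) = F(5) + f(1)·m(4) + f(2)·m(3) + f(3)·m(2) + f(4)·m(1) = 1 + 1/4·303/256 + 1/8·49/64 + 1/4·7/16 + 1/4·1/4 = 1601/1024
m(6) = F(6) + f(1)·m(5) + f(2)·m(4) + f(3)·m(3) + f(4)·m(2) + f(5)·m(1) = 1 + 1/4·1601/1024 + 1/8·303/256 + 1/4·49/64 + 1/4·7/16 + 1/8·1/4 = 7663/4096
E[N_6] = m(6) = 7663/4096

7663/4096


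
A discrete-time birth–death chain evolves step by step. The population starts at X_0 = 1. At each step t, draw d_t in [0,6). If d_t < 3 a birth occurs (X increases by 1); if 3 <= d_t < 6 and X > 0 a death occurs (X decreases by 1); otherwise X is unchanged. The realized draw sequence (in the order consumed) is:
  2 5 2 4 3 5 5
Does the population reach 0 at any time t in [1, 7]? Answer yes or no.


yes

t=0: X=1, d=2 → birth, X_1=2
t=1: X=2, d=5 → death, X_2=1
t=2: X=1, d=2 → birth, X_3=2
t=3: X=2, d=4 → death, X_4=1
t=4: X=1, d=3 → death, X_5=0
t=5: X=0, d=5 → hold, X_6=0
t=6: X=0, d=5 → hold, X_7=0


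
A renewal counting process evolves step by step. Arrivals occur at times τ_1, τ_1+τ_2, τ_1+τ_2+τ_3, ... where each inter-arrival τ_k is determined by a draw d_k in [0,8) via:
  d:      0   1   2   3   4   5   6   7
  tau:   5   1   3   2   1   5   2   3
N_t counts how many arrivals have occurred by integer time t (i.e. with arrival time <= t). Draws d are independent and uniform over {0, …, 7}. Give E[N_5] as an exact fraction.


1717/1024

Inter-arrival values over d=0..7: [5, 1, 3, 2, 1, 5, 2, 3]
Each d has probability 1/8, so the pmf of τ is: f(1) = 1/4, f(2) = 1/4, f(3) = 1/4, f(5) = 1/4
Renewal equation for m(n) = E[N_n]: condition on τ_1 = k (if k <= n, one arrival plus a fresh copy on the remaining n−k steps): m(n) = F(n) + Σ_{k<=n} f(k)·m(n−k), where F(n) = P(τ <= n) and m(0) = 0
m(1) = F(1) = 1/4
m(2) = F(2) + f(1)·m(1) = 1/2 + 1/4·1/4 = 9/16
m(3) = F(3) + f(1)·m(2) + f(2)·m(1) = 3/4 + 1/4·9/16 + 1/4·1/4 = 61/64
m(4) = F(4) + f(1)·m(3) + f(2)·m(2) + f(3)·m(1) = 3/4 + 1/4·61/64 + 1/4·9/16 + 1/4·1/4 = 305/256
m(5) = F(5) + f(1)·m(4) + f(2)·m(3) + f(3)·m(2) = 1 + 1/4·305/256 + 1/4·61/64 + 1/4·9/16 = 1717/1024
E[N_5] = m(5) = 1717/1024


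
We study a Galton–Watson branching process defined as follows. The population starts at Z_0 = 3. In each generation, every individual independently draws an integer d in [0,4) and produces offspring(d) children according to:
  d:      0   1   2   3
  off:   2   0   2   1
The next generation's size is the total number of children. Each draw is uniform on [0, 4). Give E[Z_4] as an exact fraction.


1875/256

Outcome values over d=0..3: [2, 0, 2, 1]
Σy = 5, Σy² = 9, M = 4
μ = 5/4 = 5/4,  σ² = 9/4 − (5/4)² = 11/16
E[Z_0] = 3
E[Z_1] = 5/4·E[Z_0] = 15/4
E[Z_2] = 5/4·E[Z_1] = 75/16
E[Z_3] = 5/4·E[Z_2] = 375/64
E[Z_4] = 5/4·E[Z_3] = 1875/256


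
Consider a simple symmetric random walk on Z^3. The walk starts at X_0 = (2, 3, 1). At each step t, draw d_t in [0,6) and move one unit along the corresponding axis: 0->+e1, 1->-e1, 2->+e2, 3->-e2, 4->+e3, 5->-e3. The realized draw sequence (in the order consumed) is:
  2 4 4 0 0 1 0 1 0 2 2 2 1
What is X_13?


t=0: X=(2, 3, 1), d=2 → +e2, X_1=(2, 4, 1)
t=1: X=(2, 4, 1), d=4 → +e3, X_2=(2, 4, 2)
t=2: X=(2, 4, 2), d=4 → +e3, X_3=(2, 4, 3)
t=3: X=(2, 4, 3), d=0 → +e1, X_4=(3, 4, 3)
t=4: X=(3, 4, 3), d=0 → +e1, X_5=(4, 4, 3)
t=5: X=(4, 4, 3), d=1 → -e1, X_6=(3, 4, 3)
t=6: X=(3, 4, 3), d=0 → +e1, X_7=(4, 4, 3)
t=7: X=(4, 4, 3), d=1 → -e1, X_8=(3, 4, 3)
t=8: X=(3, 4, 3), d=0 → +e1, X_9=(4, 4, 3)
t=9: X=(4, 4, 3), d=2 → +e2, X_10=(4, 5, 3)
t=10: X=(4, 5, 3), d=2 → +e2, X_11=(4, 6, 3)
t=11: X=(4, 6, 3), d=2 → +e2, X_12=(4, 7, 3)
t=12: X=(4, 7, 3), d=1 → -e1, X_13=(3, 7, 3)

(3, 7, 3)


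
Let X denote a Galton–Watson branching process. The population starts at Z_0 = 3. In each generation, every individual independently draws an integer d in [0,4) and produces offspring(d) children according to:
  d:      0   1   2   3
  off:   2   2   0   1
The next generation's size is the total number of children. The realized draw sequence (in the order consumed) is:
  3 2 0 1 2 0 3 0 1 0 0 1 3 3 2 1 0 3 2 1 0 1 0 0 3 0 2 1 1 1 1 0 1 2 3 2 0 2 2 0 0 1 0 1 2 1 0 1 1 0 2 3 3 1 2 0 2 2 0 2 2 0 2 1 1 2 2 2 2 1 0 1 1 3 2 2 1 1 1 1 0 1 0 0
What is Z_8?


31

gen 0: Z_0=3, draws=[3, 2, 0], offspring=[1, 0, 2], Z_1=3
gen 1: Z_1=3, draws=[1, 2, 0], offspring=[2, 0, 2], Z_2=4
gen 2: Z_2=4, draws=[3, 0, 1, 0], offspring=[1, 2, 2, 2], Z_3=7
gen 3: Z_3=7, draws=[0, 1, 3, 3, 2, 1, 0], offspring=[2, 2, 1, 1, 0, 2, 2], Z_4=10
gen 4: Z_4=10, draws=[3, 2, 1, 0, 1, 0, 0, 3, 0, 2], offspring=[1, 0, 2, 2, 2, 2, 2, 1, 2, 0], Z_5=14
gen 5: Z_5=14, draws=[1, 1, 1, 1, 0, 1, 2, 3, 2, 0, 2, 2, 0, 0], offspring=[2, 2, 2, 2, 2, 2, 0, 1, 0, 2, 0, 0, 2, 2], Z_6=19
gen 6: Z_6=19, draws=[1, 0, 1, 2, 1, 0, 1, 1, 0, 2, 3, 3, 1, 2, 0, 2, 2, 0, 2], offspring=[2, 2, 2, 0, 2, 2, 2, 2, 2, 0, 1, 1, 2, 0, 2, 0, 0, 2, 0], Z_7=24
gen 7: Z_7=24, draws=[2, 0, 2, 1, 1, 2, 2, 2, 2, 1, 0, 1, 1, 3, 2, 2, 1, 1, 1, 1, 0, 1, 0, 0], offspring=[0, 2, 0, 2, 2, 0, 0, 0, 0, 2, 2, 2, 2, 1, 0, 0, 2, 2, 2, 2, 2, 2, 2, 2], Z_8=31


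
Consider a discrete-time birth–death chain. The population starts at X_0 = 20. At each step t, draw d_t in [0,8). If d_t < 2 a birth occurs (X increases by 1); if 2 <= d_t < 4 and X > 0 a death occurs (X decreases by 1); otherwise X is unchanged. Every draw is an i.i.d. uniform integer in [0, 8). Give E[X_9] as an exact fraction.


X can drop by at most 1 per step and X_0 = 20 > T = 9, so X_t >= 20 − t >= 11 > 0 for every t <= 9: the floor at 0 (the 'and X > 0' condition) never binds. Hence X_9 = X_0 + Σ_{t<9} Y_t with i.i.d. increments Y_t = y(d_t) ∈ {+1, −1, 0}.
Outcome values over d=0..7: [1, 1, -1, -1, 0, 0, 0, 0]
Σy = 0, Σy² = 4, M = 8
μ = 0/8 = 0,  σ² = 4/8 − (0)² = 1/2
E[X_9] = 20 + 9·(0) = 20

20


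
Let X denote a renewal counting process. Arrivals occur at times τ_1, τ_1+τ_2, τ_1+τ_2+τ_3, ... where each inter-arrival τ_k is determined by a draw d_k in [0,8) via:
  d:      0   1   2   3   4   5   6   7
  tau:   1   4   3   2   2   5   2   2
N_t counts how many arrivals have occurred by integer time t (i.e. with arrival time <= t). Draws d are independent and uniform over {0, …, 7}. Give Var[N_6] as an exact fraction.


43633022447/68719476736

Inter-arrival values over d=0..7: [1, 4, 3, 2, 2, 5, 2, 2]
Each d has probability 1/8, so the pmf of τ is: f(1) = 1/8, f(2) = 1/2, f(3) = 1/8, f(4) = 1/8, f(5) = 1/8
Let p_n(j) = P(N_n = j), with p_0 = [1]. Condition on τ_1: p_n(0) = P(τ > n), and for j >= 1, p_n(j) = Σ_{k<=n} f(k)·p_{n−k}(j−1)
p_1 = [7/8, 1/8]  (j = 0..1)
p_2 = [3/8, 39/64, 1/64]  (j = 0..2)
p_3 = [1/4, 39/64, 71/512, 1/512]  (j = 0..3)
p_4 = [1/8, 29/64, 203/512, 103/4096, 1/4096]  (j = 0..4)
p_5 = [0, 27/64, 29/64, 495/4096, 135/32768, 1/32768]  (j = 0..5)
p_6 = [0, 1/4, 229/512, 1123/4096, 915/32768, 167/262144, 1/262144]  (j = 0..6)
E[N_6] = Σ j·p_6(j) = 545769/262144;  E[N_6²] = Σ j²·p_6(j) = 1302707/262144
Var[N_6] = 1302707/262144 − (545769/262144)² = 43633022447/68719476736


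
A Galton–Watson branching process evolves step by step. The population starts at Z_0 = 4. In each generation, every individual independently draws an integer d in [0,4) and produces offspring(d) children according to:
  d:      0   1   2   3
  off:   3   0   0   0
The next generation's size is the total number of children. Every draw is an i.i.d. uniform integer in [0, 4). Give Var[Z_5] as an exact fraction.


Outcome values over d=0..3: [3, 0, 0, 0]
Σy = 3, Σy² = 9, M = 4
μ = 3/4 = 3/4,  σ² = 9/4 − (3/4)² = 27/16
V_0 = 0, E_0 = 4
V_1 = 27/16·E_0 + (3/4)²·V_0 = 27/4;  E_1 = 3
V_2 = 27/16·E_1 + (3/4)²·V_1 = 567/64;  E_2 = 9/4
V_3 = 27/16·E_2 + (3/4)²·V_2 = 8991/1024;  E_3 = 27/16
V_4 = 27/16·E_3 + (3/4)²·V_3 = 127575/16384;  E_4 = 81/64
V_5 = 27/16·E_4 + (3/4)²·V_4 = 1708047/262144;  E_5 = 243/256

1708047/262144


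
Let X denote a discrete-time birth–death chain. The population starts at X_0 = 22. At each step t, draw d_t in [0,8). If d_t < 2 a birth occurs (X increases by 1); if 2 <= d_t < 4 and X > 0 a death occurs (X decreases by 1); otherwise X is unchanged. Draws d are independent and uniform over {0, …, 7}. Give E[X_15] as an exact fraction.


22

X can drop by at most 1 per step and X_0 = 22 > T = 15, so X_t >= 22 − t >= 7 > 0 for every t <= 15: the floor at 0 (the 'and X > 0' condition) never binds. Hence X_15 = X_0 + Σ_{t<15} Y_t with i.i.d. increments Y_t = y(d_t) ∈ {+1, −1, 0}.
Outcome values over d=0..7: [1, 1, -1, -1, 0, 0, 0, 0]
Σy = 0, Σy² = 4, M = 8
μ = 0/8 = 0,  σ² = 4/8 − (0)² = 1/2
E[X_15] = 22 + 15·(0) = 22


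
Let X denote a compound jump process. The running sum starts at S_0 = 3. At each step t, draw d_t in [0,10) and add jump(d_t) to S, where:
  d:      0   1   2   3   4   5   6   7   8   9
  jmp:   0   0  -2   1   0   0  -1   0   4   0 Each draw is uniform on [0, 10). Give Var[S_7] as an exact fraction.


378/25

Outcome values over d=0..9: [0, 0, -2, 1, 0, 0, -1, 0, 4, 0]
Σy = 2, Σy² = 22, M = 10
μ = 2/10 = 1/5,  σ² = 22/10 − (1/5)² = 54/25
Independent increments: Var[S_7] = 7·σ² = 7·(54/25) = 378/25


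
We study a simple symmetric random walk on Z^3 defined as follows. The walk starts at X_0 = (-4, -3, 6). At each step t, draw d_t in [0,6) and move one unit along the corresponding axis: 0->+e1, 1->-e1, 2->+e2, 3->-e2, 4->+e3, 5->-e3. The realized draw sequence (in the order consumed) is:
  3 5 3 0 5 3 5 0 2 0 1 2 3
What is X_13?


t=0: X=(-4, -3, 6), d=3 → -e2, X_1=(-4, -4, 6)
t=1: X=(-4, -4, 6), d=5 → -e3, X_2=(-4, -4, 5)
t=2: X=(-4, -4, 5), d=3 → -e2, X_3=(-4, -5, 5)
t=3: X=(-4, -5, 5), d=0 → +e1, X_4=(-3, -5, 5)
t=4: X=(-3, -5, 5), d=5 → -e3, X_5=(-3, -5, 4)
t=5: X=(-3, -5, 4), d=3 → -e2, X_6=(-3, -6, 4)
t=6: X=(-3, -6, 4), d=5 → -e3, X_7=(-3, -6, 3)
t=7: X=(-3, -6, 3), d=0 → +e1, X_8=(-2, -6, 3)
t=8: X=(-2, -6, 3), d=2 → +e2, X_9=(-2, -5, 3)
t=9: X=(-2, -5, 3), d=0 → +e1, X_10=(-1, -5, 3)
t=10: X=(-1, -5, 3), d=1 → -e1, X_11=(-2, -5, 3)
t=11: X=(-2, -5, 3), d=2 → +e2, X_12=(-2, -4, 3)
t=12: X=(-2, -4, 3), d=3 → -e2, X_13=(-2, -5, 3)

(-2, -5, 3)


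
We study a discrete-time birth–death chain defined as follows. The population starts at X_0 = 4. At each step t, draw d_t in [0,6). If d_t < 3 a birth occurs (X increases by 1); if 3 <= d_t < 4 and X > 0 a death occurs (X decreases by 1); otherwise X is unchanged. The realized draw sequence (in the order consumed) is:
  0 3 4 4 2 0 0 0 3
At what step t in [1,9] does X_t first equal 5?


1

t=0: X=4, d=0 → birth, X_1=5
t=1: X=5, d=3 → death, X_2=4
t=2: X=4, d=4 → hold, X_3=4
t=3: X=4, d=4 → hold, X_4=4
t=4: X=4, d=2 → birth, X_5=5
t=5: X=5, d=0 → birth, X_6=6
t=6: X=6, d=0 → birth, X_7=7
t=7: X=7, d=0 → birth, X_8=8
t=8: X=8, d=3 → death, X_9=7


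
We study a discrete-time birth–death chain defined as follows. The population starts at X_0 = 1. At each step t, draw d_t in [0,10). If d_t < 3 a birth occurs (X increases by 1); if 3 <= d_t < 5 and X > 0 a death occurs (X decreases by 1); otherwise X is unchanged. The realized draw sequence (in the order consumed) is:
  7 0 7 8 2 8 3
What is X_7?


t=0: X=1, d=7 → hold, X_1=1
t=1: X=1, d=0 → birth, X_2=2
t=2: X=2, d=7 → hold, X_3=2
t=3: X=2, d=8 → hold, X_4=2
t=4: X=2, d=2 → birth, X_5=3
t=5: X=3, d=8 → hold, X_6=3
t=6: X=3, d=3 → death, X_7=2

2


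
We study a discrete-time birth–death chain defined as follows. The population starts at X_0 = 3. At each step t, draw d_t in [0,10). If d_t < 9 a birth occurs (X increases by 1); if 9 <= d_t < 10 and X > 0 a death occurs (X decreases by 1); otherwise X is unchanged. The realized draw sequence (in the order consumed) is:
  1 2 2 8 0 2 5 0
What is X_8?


11

t=0: X=3, d=1 → birth, X_1=4
t=1: X=4, d=2 → birth, X_2=5
t=2: X=5, d=2 → birth, X_3=6
t=3: X=6, d=8 → birth, X_4=7
t=4: X=7, d=0 → birth, X_5=8
t=5: X=8, d=2 → birth, X_6=9
t=6: X=9, d=5 → birth, X_7=10
t=7: X=10, d=0 → birth, X_8=11


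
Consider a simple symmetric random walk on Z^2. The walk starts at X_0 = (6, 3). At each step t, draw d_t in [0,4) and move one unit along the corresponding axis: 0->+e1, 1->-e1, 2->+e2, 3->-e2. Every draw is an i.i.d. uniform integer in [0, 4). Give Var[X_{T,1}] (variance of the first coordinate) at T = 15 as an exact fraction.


Outcome values over d=0..3: [1, -1, 0, 0]
Σy = 0, Σy² = 2, M = 4
μ = 0/4 = 0,  σ² = 2/4 − (0)² = 1/2
Independent increments: Var[X_15] = 15·σ² = 15·(1/2) = 15/2

15/2


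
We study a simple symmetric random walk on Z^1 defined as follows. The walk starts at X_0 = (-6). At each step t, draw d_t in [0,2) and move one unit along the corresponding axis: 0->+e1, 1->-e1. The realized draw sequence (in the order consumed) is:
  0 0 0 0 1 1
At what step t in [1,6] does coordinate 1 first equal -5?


t=0: X=(-6), d=0 → +e1, X_1=(-5)
t=1: X=(-5), d=0 → +e1, X_2=(-4)
t=2: X=(-4), d=0 → +e1, X_3=(-3)
t=3: X=(-3), d=0 → +e1, X_4=(-2)
t=4: X=(-2), d=1 → -e1, X_5=(-3)
t=5: X=(-3), d=1 → -e1, X_6=(-4)

1


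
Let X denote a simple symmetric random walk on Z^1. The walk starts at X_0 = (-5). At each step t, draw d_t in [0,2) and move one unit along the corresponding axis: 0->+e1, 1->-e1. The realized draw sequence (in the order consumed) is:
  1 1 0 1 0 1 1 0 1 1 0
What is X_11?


t=0: X=(-5), d=1 → -e1, X_1=(-6)
t=1: X=(-6), d=1 → -e1, X_2=(-7)
t=2: X=(-7), d=0 → +e1, X_3=(-6)
t=3: X=(-6), d=1 → -e1, X_4=(-7)
t=4: X=(-7), d=0 → +e1, X_5=(-6)
t=5: X=(-6), d=1 → -e1, X_6=(-7)
t=6: X=(-7), d=1 → -e1, X_7=(-8)
t=7: X=(-8), d=0 → +e1, X_8=(-7)
t=8: X=(-7), d=1 → -e1, X_9=(-8)
t=9: X=(-8), d=1 → -e1, X_10=(-9)
t=10: X=(-9), d=0 → +e1, X_11=(-8)

(-8)


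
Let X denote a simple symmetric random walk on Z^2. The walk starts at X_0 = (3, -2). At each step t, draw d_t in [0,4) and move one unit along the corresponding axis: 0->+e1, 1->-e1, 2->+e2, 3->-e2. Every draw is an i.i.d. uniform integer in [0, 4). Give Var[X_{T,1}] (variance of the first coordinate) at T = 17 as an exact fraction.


Outcome values over d=0..3: [1, -1, 0, 0]
Σy = 0, Σy² = 2, M = 4
μ = 0/4 = 0,  σ² = 2/4 − (0)² = 1/2
Independent increments: Var[X_17] = 17·σ² = 17·(1/2) = 17/2

17/2


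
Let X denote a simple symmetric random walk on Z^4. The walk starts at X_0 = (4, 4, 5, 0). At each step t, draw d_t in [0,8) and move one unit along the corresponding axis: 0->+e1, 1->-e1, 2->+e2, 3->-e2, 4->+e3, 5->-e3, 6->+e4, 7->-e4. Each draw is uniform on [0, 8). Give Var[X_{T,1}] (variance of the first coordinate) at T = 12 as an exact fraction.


3

Outcome values over d=0..7: [1, -1, 0, 0, 0, 0, 0, 0]
Σy = 0, Σy² = 2, M = 8
μ = 0/8 = 0,  σ² = 2/8 − (0)² = 1/4
Independent increments: Var[X_12] = 12·σ² = 12·(1/4) = 3


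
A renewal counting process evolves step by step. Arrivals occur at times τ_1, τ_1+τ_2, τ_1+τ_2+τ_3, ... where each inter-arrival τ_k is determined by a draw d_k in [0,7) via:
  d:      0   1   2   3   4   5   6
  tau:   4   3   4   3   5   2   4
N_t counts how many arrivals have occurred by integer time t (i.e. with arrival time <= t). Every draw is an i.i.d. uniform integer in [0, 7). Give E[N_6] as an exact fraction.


Inter-arrival values over d=0..6: [4, 3, 4, 3, 5, 2, 4]
Each d has probability 1/7, so the pmf of τ is: f(2) = 1/7, f(3) = 2/7, f(4) = 3/7, f(5) = 1/7
Renewal equation for m(n) = E[N_n]: condition on τ_1 = k (if k <= n, one arrival plus a fresh copy on the remaining n−k steps): m(n) = F(n) + Σ_{k<=n} f(k)·m(n−k), where F(n) = P(τ <= n) and m(0) = 0
m(1) = F(1) = 0
m(2) = F(2) = 1/7
m(3) = F(3) = 3/7
m(4) = F(4) + f(2)·m(2) = 6/7 + 1/7·1/7 = 43/49
m(5) = F(5) + f(2)·m(3) + f(3)·m(2) = 1 + 1/7·3/7 + 2/7·1/7 = 54/49
m(6) = F(6) + f(2)·m(4) + f(3)·m(3) + f(4)·m(2) = 1 + 1/7·43/49 + 2/7·3/7 + 3/7·1/7 = 449/343
E[N_6] = m(6) = 449/343

449/343


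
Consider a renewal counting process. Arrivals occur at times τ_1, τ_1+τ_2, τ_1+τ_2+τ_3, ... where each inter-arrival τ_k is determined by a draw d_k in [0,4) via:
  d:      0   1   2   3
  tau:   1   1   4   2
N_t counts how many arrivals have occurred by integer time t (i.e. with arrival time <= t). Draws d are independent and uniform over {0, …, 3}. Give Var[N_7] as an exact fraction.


Inter-arrival values over d=0..3: [1, 1, 4, 2]
Each d has probability 1/4, so the pmf of τ is: f(1) = 1/2, f(2) = 1/4, f(4) = 1/4
Let p_n(j) = P(N_n = j), with p_0 = [1]. Condition on τ_1: p_n(0) = P(τ > n), and for j >= 1, p_n(j) = Σ_{k<=n} f(k)·p_{n−k}(j−1)
p_1 = [1/2, 1/2]  (j = 0..1)
p_2 = [1/4, 1/2, 1/4]  (j = 0..2)
p_3 = [1/4, 1/4, 3/8, 1/8]  (j = 0..3)
p_4 = [0, 7/16, 1/4, 1/4, 1/16]  (j = 0..4)
p_5 = [0, 3/16, 13/32, 7/32, 5/32, 1/32]  (j = 0..5)
p_6 = [0, 1/16, 21/64, 21/64, 11/64, 3/32, 1/64]  (j = 0..6)
p_7 = [0, 1/16, 9/64, 23/64, 1/4, 1/8, 7/128, 1/128]  (j = 0..7)
E[N_7] = Σ j·p_7(j) = 439/128;  E[N_7²] = Σ j²·p_7(j) = 1707/128
Var[N_7] = 1707/128 − (439/128)² = 25775/16384

25775/16384


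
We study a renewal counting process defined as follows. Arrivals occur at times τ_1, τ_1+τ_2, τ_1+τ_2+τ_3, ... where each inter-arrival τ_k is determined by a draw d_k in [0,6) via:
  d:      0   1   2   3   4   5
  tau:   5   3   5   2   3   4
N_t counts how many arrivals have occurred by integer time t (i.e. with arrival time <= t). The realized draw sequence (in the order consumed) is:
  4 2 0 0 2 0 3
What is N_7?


1

draw d_1=4: τ_1=3, arrival time A_1=3
draw d_2=2: τ_2=5, arrival time A_2=8
draw d_3=0: τ_3=5, arrival time A_3=13
draw d_4=0: τ_4=5, arrival time A_4=18
draw d_5=2: τ_5=5, arrival time A_5=23
draw d_6=0: τ_6=5, arrival time A_6=28
draw d_7=3: τ_7=2, arrival time A_7=30
N_t over t=0..7: 0:0 1:0 2:0 3:1 4:1 5:1 6:1 7:1


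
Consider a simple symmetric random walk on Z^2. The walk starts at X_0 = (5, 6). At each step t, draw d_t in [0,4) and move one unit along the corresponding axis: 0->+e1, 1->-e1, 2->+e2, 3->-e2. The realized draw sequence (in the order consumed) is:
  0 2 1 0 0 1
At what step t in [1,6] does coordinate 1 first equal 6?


t=0: X=(5, 6), d=0 → +e1, X_1=(6, 6)
t=1: X=(6, 6), d=2 → +e2, X_2=(6, 7)
t=2: X=(6, 7), d=1 → -e1, X_3=(5, 7)
t=3: X=(5, 7), d=0 → +e1, X_4=(6, 7)
t=4: X=(6, 7), d=0 → +e1, X_5=(7, 7)
t=5: X=(7, 7), d=1 → -e1, X_6=(6, 7)

1


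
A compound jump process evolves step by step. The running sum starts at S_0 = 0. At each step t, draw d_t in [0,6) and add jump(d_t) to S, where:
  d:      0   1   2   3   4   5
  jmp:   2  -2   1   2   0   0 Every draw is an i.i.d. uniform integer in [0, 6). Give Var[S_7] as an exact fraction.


161/12

Outcome values over d=0..5: [2, -2, 1, 2, 0, 0]
Σy = 3, Σy² = 13, M = 6
μ = 3/6 = 1/2,  σ² = 13/6 − (1/2)² = 23/12
Independent increments: Var[S_7] = 7·σ² = 7·(23/12) = 161/12


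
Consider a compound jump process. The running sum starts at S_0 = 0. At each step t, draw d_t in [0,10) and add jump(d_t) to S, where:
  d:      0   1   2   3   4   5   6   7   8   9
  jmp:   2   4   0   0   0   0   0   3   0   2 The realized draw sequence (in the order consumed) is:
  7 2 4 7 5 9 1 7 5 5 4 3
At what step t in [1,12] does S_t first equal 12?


t=0: S=0, d=7, jump=3, S_1=3
t=1: S=3, d=2, jump=0, S_2=3
t=2: S=3, d=4, jump=0, S_3=3
t=3: S=3, d=7, jump=3, S_4=6
t=4: S=6, d=5, jump=0, S_5=6
t=5: S=6, d=9, jump=2, S_6=8
t=6: S=8, d=1, jump=4, S_7=12
t=7: S=12, d=7, jump=3, S_8=15
t=8: S=15, d=5, jump=0, S_9=15
t=9: S=15, d=5, jump=0, S_10=15
t=10: S=15, d=4, jump=0, S_11=15
t=11: S=15, d=3, jump=0, S_12=15

7


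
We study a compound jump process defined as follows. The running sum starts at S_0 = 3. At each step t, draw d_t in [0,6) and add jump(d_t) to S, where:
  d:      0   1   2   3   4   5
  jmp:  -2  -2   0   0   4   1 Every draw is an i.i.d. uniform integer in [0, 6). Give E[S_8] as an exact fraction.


13/3

Outcome values over d=0..5: [-2, -2, 0, 0, 4, 1]
Σy = 1, Σy² = 25, M = 6
μ = 1/6 = 1/6,  σ² = 25/6 − (1/6)² = 149/36
E[S_8] = 3 + 8·(1/6) = 13/3


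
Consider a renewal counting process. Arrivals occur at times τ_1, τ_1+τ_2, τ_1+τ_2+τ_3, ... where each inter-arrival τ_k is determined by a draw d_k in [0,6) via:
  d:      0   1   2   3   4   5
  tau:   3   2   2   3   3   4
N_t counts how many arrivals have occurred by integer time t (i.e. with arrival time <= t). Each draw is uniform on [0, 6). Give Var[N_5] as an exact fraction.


Inter-arrival values over d=0..5: [3, 2, 2, 3, 3, 4]
Each d has probability 1/6, so the pmf of τ is: f(2) = 1/3, f(3) = 1/2, f(4) = 1/6
Let p_n(j) = P(N_n = j), with p_0 = [1]. Condition on τ_1: p_n(0) = P(τ > n), and for j >= 1, p_n(j) = Σ_{k<=n} f(k)·p_{n−k}(j−1)
p_1 = [1]  (j = 0)
p_2 = [2/3, 1/3]  (j = 0..1)
p_3 = [1/6, 5/6]  (j = 0..1)
p_4 = [0, 8/9, 1/9]  (j = 0..2)
p_5 = [0, 5/9, 4/9]  (j = 0..2)
E[N_5] = Σ j·p_5(j) = 13/9;  E[N_5²] = Σ j²·p_5(j) = 7/3
Var[N_5] = 7/3 − (13/9)² = 20/81

20/81


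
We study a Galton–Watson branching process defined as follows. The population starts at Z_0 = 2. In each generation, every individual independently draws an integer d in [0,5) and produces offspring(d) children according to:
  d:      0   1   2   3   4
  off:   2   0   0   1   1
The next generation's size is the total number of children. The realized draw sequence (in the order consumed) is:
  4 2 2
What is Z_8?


0

gen 0: Z_0=2, draws=[4, 2], offspring=[1, 0], Z_1=1
gen 1: Z_1=1, draws=[2], offspring=[0], Z_2=0
gen 2: Z_2=0, draws=[], offspring=[], Z_3=0
gen 3: Z_3=0, draws=[], offspring=[], Z_4=0
gen 4: Z_4=0, draws=[], offspring=[], Z_5=0
gen 5: Z_5=0, draws=[], offspring=[], Z_6=0
gen 6: Z_6=0, draws=[], offspring=[], Z_7=0
gen 7: Z_7=0, draws=[], offspring=[], Z_8=0


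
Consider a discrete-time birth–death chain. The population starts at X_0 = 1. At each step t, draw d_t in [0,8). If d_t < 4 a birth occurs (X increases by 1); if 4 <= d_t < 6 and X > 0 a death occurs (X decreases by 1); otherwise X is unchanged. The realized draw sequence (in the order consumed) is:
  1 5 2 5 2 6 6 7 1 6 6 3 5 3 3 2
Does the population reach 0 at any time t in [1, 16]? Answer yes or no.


no

t=0: X=1, d=1 → birth, X_1=2
t=1: X=2, d=5 → death, X_2=1
t=2: X=1, d=2 → birth, X_3=2
t=3: X=2, d=5 → death, X_4=1
t=4: X=1, d=2 → birth, X_5=2
t=5: X=2, d=6 → hold, X_6=2
t=6: X=2, d=6 → hold, X_7=2
t=7: X=2, d=7 → hold, X_8=2
t=8: X=2, d=1 → birth, X_9=3
t=9: X=3, d=6 → hold, X_10=3
t=10: X=3, d=6 → hold, X_11=3
t=11: X=3, d=3 → birth, X_12=4
t=12: X=4, d=5 → death, X_13=3
t=13: X=3, d=3 → birth, X_14=4
t=14: X=4, d=3 → birth, X_15=5
t=15: X=5, d=2 → birth, X_16=6


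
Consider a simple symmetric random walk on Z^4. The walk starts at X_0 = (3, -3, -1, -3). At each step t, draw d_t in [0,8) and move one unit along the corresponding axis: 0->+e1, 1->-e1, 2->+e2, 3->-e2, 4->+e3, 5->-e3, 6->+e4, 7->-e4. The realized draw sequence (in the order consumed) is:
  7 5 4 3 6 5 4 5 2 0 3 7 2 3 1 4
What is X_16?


t=0: X=(3, -3, -1, -3), d=7 → -e4, X_1=(3, -3, -1, -4)
t=1: X=(3, -3, -1, -4), d=5 → -e3, X_2=(3, -3, -2, -4)
t=2: X=(3, -3, -2, -4), d=4 → +e3, X_3=(3, -3, -1, -4)
t=3: X=(3, -3, -1, -4), d=3 → -e2, X_4=(3, -4, -1, -4)
t=4: X=(3, -4, -1, -4), d=6 → +e4, X_5=(3, -4, -1, -3)
t=5: X=(3, -4, -1, -3), d=5 → -e3, X_6=(3, -4, -2, -3)
t=6: X=(3, -4, -2, -3), d=4 → +e3, X_7=(3, -4, -1, -3)
t=7: X=(3, -4, -1, -3), d=5 → -e3, X_8=(3, -4, -2, -3)
t=8: X=(3, -4, -2, -3), d=2 → +e2, X_9=(3, -3, -2, -3)
t=9: X=(3, -3, -2, -3), d=0 → +e1, X_10=(4, -3, -2, -3)
t=10: X=(4, -3, -2, -3), d=3 → -e2, X_11=(4, -4, -2, -3)
t=11: X=(4, -4, -2, -3), d=7 → -e4, X_12=(4, -4, -2, -4)
t=12: X=(4, -4, -2, -4), d=2 → +e2, X_13=(4, -3, -2, -4)
t=13: X=(4, -3, -2, -4), d=3 → -e2, X_14=(4, -4, -2, -4)
t=14: X=(4, -4, -2, -4), d=1 → -e1, X_15=(3, -4, -2, -4)
t=15: X=(3, -4, -2, -4), d=4 → +e3, X_16=(3, -4, -1, -4)

(3, -4, -1, -4)


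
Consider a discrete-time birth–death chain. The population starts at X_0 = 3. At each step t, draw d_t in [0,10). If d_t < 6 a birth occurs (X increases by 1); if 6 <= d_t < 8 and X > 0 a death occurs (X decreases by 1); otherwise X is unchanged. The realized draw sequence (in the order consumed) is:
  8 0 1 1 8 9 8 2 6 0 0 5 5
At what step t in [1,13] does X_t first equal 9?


12

t=0: X=3, d=8 → hold, X_1=3
t=1: X=3, d=0 → birth, X_2=4
t=2: X=4, d=1 → birth, X_3=5
t=3: X=5, d=1 → birth, X_4=6
t=4: X=6, d=8 → hold, X_5=6
t=5: X=6, d=9 → hold, X_6=6
t=6: X=6, d=8 → hold, X_7=6
t=7: X=6, d=2 → birth, X_8=7
t=8: X=7, d=6 → death, X_9=6
t=9: X=6, d=0 → birth, X_10=7
t=10: X=7, d=0 → birth, X_11=8
t=11: X=8, d=5 → birth, X_12=9
t=12: X=9, d=5 → birth, X_13=10


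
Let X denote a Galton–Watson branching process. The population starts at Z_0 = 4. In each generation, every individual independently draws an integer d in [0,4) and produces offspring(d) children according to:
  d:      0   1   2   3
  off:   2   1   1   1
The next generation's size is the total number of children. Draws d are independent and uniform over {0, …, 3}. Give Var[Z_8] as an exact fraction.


Outcome values over d=0..3: [2, 1, 1, 1]
Σy = 5, Σy² = 7, M = 4
μ = 5/4 = 5/4,  σ² = 7/4 − (5/4)² = 3/16
V_0 = 0, E_0 = 4
V_1 = 3/16·E_0 + (5/4)²·V_0 = 3/4;  E_1 = 5
V_2 = 3/16·E_1 + (5/4)²·V_1 = 135/64;  E_2 = 25/4
V_3 = 3/16·E_2 + (5/4)²·V_2 = 4575/1024;  E_3 = 125/16
V_4 = 3/16·E_3 + (5/4)²·V_3 = 138375/16384;  E_4 = 625/64
V_5 = 3/16·E_4 + (5/4)²·V_4 = 3939375/262144;  E_5 = 3125/256
V_6 = 3/16·E_5 + (5/4)²·V_5 = 108084375/4194304;  E_6 = 15625/1024
V_7 = 3/16·E_6 + (5/4)²·V_6 = 2894109375/67108864;  E_7 = 78125/4096
V_8 = 3/16·E_7 + (5/4)²·V_7 = 76192734375/1073741824;  E_8 = 390625/16384

76192734375/1073741824


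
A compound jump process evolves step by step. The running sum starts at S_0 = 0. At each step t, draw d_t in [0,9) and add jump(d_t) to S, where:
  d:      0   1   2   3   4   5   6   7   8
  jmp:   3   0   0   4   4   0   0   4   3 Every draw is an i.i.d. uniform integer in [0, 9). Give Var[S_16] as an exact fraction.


Outcome values over d=0..8: [3, 0, 0, 4, 4, 0, 0, 4, 3]
Σy = 18, Σy² = 66, M = 9
μ = 18/9 = 2,  σ² = 66/9 − (2)² = 10/3
Independent increments: Var[S_16] = 16·σ² = 16·(10/3) = 160/3

160/3


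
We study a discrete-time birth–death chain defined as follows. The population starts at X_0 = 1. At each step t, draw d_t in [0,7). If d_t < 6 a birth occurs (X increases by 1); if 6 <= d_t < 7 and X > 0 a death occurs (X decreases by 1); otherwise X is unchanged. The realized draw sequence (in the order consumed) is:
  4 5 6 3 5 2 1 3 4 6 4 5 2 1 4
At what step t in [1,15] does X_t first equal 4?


5

t=0: X=1, d=4 → birth, X_1=2
t=1: X=2, d=5 → birth, X_2=3
t=2: X=3, d=6 → death, X_3=2
t=3: X=2, d=3 → birth, X_4=3
t=4: X=3, d=5 → birth, X_5=4
t=5: X=4, d=2 → birth, X_6=5
t=6: X=5, d=1 → birth, X_7=6
t=7: X=6, d=3 → birth, X_8=7
t=8: X=7, d=4 → birth, X_9=8
t=9: X=8, d=6 → death, X_10=7
t=10: X=7, d=4 → birth, X_11=8
t=11: X=8, d=5 → birth, X_12=9
t=12: X=9, d=2 → birth, X_13=10
t=13: X=10, d=1 → birth, X_14=11
t=14: X=11, d=4 → birth, X_15=12


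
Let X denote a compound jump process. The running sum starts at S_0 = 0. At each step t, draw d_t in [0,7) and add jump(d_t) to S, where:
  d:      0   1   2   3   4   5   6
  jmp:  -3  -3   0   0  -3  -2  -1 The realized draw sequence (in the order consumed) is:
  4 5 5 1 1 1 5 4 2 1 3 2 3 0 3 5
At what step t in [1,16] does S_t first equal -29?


t=0: S=0, d=4, jump=-3, S_1=-3
t=1: S=-3, d=5, jump=-2, S_2=-5
t=2: S=-5, d=5, jump=-2, S_3=-7
t=3: S=-7, d=1, jump=-3, S_4=-10
t=4: S=-10, d=1, jump=-3, S_5=-13
t=5: S=-13, d=1, jump=-3, S_6=-16
t=6: S=-16, d=5, jump=-2, S_7=-18
t=7: S=-18, d=4, jump=-3, S_8=-21
t=8: S=-21, d=2, jump=0, S_9=-21
t=9: S=-21, d=1, jump=-3, S_10=-24
t=10: S=-24, d=3, jump=0, S_11=-24
t=11: S=-24, d=2, jump=0, S_12=-24
t=12: S=-24, d=3, jump=0, S_13=-24
t=13: S=-24, d=0, jump=-3, S_14=-27
t=14: S=-27, d=3, jump=0, S_15=-27
t=15: S=-27, d=5, jump=-2, S_16=-29

16


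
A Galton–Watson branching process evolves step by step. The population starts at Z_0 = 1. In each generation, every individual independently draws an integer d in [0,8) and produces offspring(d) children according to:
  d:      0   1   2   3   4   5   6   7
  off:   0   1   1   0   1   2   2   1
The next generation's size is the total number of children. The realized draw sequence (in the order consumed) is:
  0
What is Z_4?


gen 0: Z_0=1, draws=[0], offspring=[0], Z_1=0
gen 1: Z_1=0, draws=[], offspring=[], Z_2=0
gen 2: Z_2=0, draws=[], offspring=[], Z_3=0
gen 3: Z_3=0, draws=[], offspring=[], Z_4=0

0


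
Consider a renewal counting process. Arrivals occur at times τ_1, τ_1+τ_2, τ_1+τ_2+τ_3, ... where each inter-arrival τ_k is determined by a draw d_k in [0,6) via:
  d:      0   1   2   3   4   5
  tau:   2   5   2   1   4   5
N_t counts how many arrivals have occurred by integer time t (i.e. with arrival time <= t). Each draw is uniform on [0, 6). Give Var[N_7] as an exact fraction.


Inter-arrival values over d=0..5: [2, 5, 2, 1, 4, 5]
Each d has probability 1/6, so the pmf of τ is: f(1) = 1/6, f(2) = 1/3, f(4) = 1/6, f(5) = 1/3
Let p_n(j) = P(N_n = j), with p_0 = [1]. Condition on τ_1: p_n(0) = P(τ > n), and for j >= 1, p_n(j) = Σ_{k<=n} f(k)·p_{n−k}(j−1)
p_1 = [5/6, 1/6]  (j = 0..1)
p_2 = [1/2, 17/36, 1/36]  (j = 0..2)
p_3 = [1/2, 13/36, 29/216, 1/216]  (j = 0..3)
p_4 = [1/3, 5/12, 47/216, 41/1296, 1/1296]  (j = 0..4)
p_5 = [0, 25/36, 47/216, 35/432, 53/7776, 1/7776]  (j = 0..5)
p_6 = [0, 17/36, 7/18, 49/432, 187/7776, 65/46656, 1/46656]  (j = 0..6)
p_7 = [0, 1/4, 19/36, 73/432, 121/2592, 293/46656, 77/279936, 1/279936]  (j = 0..7)
E[N_7] = Σ j·p_7(j) = 568915/279936;  E[N_7²] = Σ j²·p_7(j) = 1342555/279936
Var[N_7] = 1342555/279936 − (568915/279936)² = 52165199255/78364164096

52165199255/78364164096


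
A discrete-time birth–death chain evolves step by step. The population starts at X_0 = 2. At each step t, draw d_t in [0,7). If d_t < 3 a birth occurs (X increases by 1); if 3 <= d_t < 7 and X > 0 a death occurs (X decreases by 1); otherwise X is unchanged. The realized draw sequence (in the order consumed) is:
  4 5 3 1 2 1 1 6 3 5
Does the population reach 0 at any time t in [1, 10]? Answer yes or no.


yes

t=0: X=2, d=4 → death, X_1=1
t=1: X=1, d=5 → death, X_2=0
t=2: X=0, d=3 → hold, X_3=0
t=3: X=0, d=1 → birth, X_4=1
t=4: X=1, d=2 → birth, X_5=2
t=5: X=2, d=1 → birth, X_6=3
t=6: X=3, d=1 → birth, X_7=4
t=7: X=4, d=6 → death, X_8=3
t=8: X=3, d=3 → death, X_9=2
t=9: X=2, d=5 → death, X_10=1


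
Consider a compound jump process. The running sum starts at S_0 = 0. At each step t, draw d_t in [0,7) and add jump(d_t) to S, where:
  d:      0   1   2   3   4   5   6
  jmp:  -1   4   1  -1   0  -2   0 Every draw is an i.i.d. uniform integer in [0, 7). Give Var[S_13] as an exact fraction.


Outcome values over d=0..6: [-1, 4, 1, -1, 0, -2, 0]
Σy = 1, Σy² = 23, M = 7
μ = 1/7 = 1/7,  σ² = 23/7 − (1/7)² = 160/49
Independent increments: Var[S_13] = 13·σ² = 13·(160/49) = 2080/49

2080/49


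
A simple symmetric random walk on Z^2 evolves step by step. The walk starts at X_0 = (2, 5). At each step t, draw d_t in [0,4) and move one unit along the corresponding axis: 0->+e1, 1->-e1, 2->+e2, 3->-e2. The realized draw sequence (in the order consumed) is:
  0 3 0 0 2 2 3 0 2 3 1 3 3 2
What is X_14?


t=0: X=(2, 5), d=0 → +e1, X_1=(3, 5)
t=1: X=(3, 5), d=3 → -e2, X_2=(3, 4)
t=2: X=(3, 4), d=0 → +e1, X_3=(4, 4)
t=3: X=(4, 4), d=0 → +e1, X_4=(5, 4)
t=4: X=(5, 4), d=2 → +e2, X_5=(5, 5)
t=5: X=(5, 5), d=2 → +e2, X_6=(5, 6)
t=6: X=(5, 6), d=3 → -e2, X_7=(5, 5)
t=7: X=(5, 5), d=0 → +e1, X_8=(6, 5)
t=8: X=(6, 5), d=2 → +e2, X_9=(6, 6)
t=9: X=(6, 6), d=3 → -e2, X_10=(6, 5)
t=10: X=(6, 5), d=1 → -e1, X_11=(5, 5)
t=11: X=(5, 5), d=3 → -e2, X_12=(5, 4)
t=12: X=(5, 4), d=3 → -e2, X_13=(5, 3)
t=13: X=(5, 3), d=2 → +e2, X_14=(5, 4)

(5, 4)


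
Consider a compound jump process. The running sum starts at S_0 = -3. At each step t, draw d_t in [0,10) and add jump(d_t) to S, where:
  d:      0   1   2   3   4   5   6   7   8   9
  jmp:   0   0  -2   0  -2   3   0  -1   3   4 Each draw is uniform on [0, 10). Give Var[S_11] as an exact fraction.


891/20

Outcome values over d=0..9: [0, 0, -2, 0, -2, 3, 0, -1, 3, 4]
Σy = 5, Σy² = 43, M = 10
μ = 5/10 = 1/2,  σ² = 43/10 − (1/2)² = 81/20
Independent increments: Var[S_11] = 11·σ² = 11·(81/20) = 891/20


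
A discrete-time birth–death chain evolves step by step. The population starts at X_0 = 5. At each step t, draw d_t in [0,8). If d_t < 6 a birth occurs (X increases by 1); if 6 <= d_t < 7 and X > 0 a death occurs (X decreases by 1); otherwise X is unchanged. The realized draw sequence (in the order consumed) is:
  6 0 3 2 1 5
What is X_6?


t=0: X=5, d=6 → death, X_1=4
t=1: X=4, d=0 → birth, X_2=5
t=2: X=5, d=3 → birth, X_3=6
t=3: X=6, d=2 → birth, X_4=7
t=4: X=7, d=1 → birth, X_5=8
t=5: X=8, d=5 → birth, X_6=9

9


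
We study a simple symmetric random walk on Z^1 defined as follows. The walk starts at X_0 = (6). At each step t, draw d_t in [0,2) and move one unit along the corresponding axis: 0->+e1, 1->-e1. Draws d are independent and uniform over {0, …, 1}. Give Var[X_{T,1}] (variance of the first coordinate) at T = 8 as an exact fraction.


8

Outcome values over d=0..1: [1, -1]
Σy = 0, Σy² = 2, M = 2
μ = 0/2 = 0,  σ² = 2/2 − (0)² = 1
Independent increments: Var[X_8] = 8·σ² = 8·(1) = 8


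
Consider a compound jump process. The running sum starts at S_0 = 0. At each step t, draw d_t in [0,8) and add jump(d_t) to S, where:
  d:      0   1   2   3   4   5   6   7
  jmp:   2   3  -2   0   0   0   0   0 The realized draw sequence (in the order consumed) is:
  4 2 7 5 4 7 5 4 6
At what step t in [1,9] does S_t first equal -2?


t=0: S=0, d=4, jump=0, S_1=0
t=1: S=0, d=2, jump=-2, S_2=-2
t=2: S=-2, d=7, jump=0, S_3=-2
t=3: S=-2, d=5, jump=0, S_4=-2
t=4: S=-2, d=4, jump=0, S_5=-2
t=5: S=-2, d=7, jump=0, S_6=-2
t=6: S=-2, d=5, jump=0, S_7=-2
t=7: S=-2, d=4, jump=0, S_8=-2
t=8: S=-2, d=6, jump=0, S_9=-2

2


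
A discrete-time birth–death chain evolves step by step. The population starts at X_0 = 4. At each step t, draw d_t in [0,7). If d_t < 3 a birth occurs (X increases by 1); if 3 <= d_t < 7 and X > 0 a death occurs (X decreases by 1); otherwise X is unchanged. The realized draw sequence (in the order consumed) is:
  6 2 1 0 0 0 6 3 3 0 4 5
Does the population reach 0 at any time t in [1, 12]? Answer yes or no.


t=0: X=4, d=6 → death, X_1=3
t=1: X=3, d=2 → birth, X_2=4
t=2: X=4, d=1 → birth, X_3=5
t=3: X=5, d=0 → birth, X_4=6
t=4: X=6, d=0 → birth, X_5=7
t=5: X=7, d=0 → birth, X_6=8
t=6: X=8, d=6 → death, X_7=7
t=7: X=7, d=3 → death, X_8=6
t=8: X=6, d=3 → death, X_9=5
t=9: X=5, d=0 → birth, X_10=6
t=10: X=6, d=4 → death, X_11=5
t=11: X=5, d=5 → death, X_12=4

no


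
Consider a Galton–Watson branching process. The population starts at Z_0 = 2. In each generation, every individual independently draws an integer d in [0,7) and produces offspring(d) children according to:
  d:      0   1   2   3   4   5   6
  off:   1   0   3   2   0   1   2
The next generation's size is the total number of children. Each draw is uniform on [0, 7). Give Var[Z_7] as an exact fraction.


Outcome values over d=0..6: [1, 0, 3, 2, 0, 1, 2]
Σy = 9, Σy² = 19, M = 7
μ = 9/7 = 9/7,  σ² = 19/7 − (9/7)² = 52/49
V_0 = 0, E_0 = 2
V_1 = 52/49·E_0 + (9/7)²·V_0 = 104/49;  E_1 = 18/7
V_2 = 52/49·E_1 + (9/7)²·V_1 = 14976/2401;  E_2 = 162/49
V_3 = 52/49·E_2 + (9/7)²·V_2 = 1625832/117649;  E_3 = 1458/343
V_4 = 52/49·E_3 + (9/7)²·V_3 = 157697280/5764801;  E_4 = 13122/2401
V_5 = 52/49·E_4 + (9/7)²·V_4 = 14411787624/282475249;  E_5 = 118098/16807
V_6 = 52/49·E_5 + (9/7)²·V_5 = 1270568198016/13841287201;  E_6 = 1062882/117649
V_7 = 52/49·E_6 + (9/7)²·V_6 = 109418468269032/678223072849;  E_7 = 9565938/823543

109418468269032/678223072849


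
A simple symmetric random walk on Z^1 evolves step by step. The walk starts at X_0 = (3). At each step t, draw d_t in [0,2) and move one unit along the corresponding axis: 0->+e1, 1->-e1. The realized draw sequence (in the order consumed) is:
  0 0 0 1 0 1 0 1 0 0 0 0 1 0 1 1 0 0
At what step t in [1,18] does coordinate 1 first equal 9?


t=0: X=(3), d=0 → +e1, X_1=(4)
t=1: X=(4), d=0 → +e1, X_2=(5)
t=2: X=(5), d=0 → +e1, X_3=(6)
t=3: X=(6), d=1 → -e1, X_4=(5)
t=4: X=(5), d=0 → +e1, X_5=(6)
t=5: X=(6), d=1 → -e1, X_6=(5)
t=6: X=(5), d=0 → +e1, X_7=(6)
t=7: X=(6), d=1 → -e1, X_8=(5)
t=8: X=(5), d=0 → +e1, X_9=(6)
t=9: X=(6), d=0 → +e1, X_10=(7)
t=10: X=(7), d=0 → +e1, X_11=(8)
t=11: X=(8), d=0 → +e1, X_12=(9)
t=12: X=(9), d=1 → -e1, X_13=(8)
t=13: X=(8), d=0 → +e1, X_14=(9)
t=14: X=(9), d=1 → -e1, X_15=(8)
t=15: X=(8), d=1 → -e1, X_16=(7)
t=16: X=(7), d=0 → +e1, X_17=(8)
t=17: X=(8), d=0 → +e1, X_18=(9)

12
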